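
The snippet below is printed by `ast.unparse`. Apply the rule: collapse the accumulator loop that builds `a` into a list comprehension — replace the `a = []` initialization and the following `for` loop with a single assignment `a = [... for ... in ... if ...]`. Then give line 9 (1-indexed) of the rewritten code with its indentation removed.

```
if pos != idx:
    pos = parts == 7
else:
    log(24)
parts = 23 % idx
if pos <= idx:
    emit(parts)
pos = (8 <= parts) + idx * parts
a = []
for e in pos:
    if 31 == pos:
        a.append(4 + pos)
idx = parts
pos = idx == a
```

Transformed code:
if pos != idx:
    pos = parts == 7
else:
    log(24)
parts = 23 % idx
if pos <= idx:
    emit(parts)
pos = (8 <= parts) + idx * parts
a = [4 + pos for e in pos if 31 == pos]
idx = parts
pos = idx == a

a = [4 + pos for e in pos if 31 == pos]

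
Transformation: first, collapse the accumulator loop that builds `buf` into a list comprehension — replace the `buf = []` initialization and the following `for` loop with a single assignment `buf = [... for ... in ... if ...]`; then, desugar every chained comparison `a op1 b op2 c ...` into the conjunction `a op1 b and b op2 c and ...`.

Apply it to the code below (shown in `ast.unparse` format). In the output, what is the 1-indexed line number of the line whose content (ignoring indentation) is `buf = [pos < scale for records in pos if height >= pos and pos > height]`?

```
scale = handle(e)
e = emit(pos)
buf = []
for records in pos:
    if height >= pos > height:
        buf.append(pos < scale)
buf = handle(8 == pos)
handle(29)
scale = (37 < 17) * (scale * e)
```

Transformed code:
scale = handle(e)
e = emit(pos)
buf = [pos < scale for records in pos if height >= pos and pos > height]
buf = handle(8 == pos)
handle(29)
scale = (37 < 17) * (scale * e)

3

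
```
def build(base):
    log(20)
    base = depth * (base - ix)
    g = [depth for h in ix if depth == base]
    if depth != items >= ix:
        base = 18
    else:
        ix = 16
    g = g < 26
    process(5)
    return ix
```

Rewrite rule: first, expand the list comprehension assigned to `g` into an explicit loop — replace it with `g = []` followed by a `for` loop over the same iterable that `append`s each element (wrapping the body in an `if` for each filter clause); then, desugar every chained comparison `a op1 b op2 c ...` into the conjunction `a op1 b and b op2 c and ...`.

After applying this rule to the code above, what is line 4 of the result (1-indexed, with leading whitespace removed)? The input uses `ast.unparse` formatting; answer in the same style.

Transformed code:
def build(base):
    log(20)
    base = depth * (base - ix)
    g = []
    for h in ix:
        if depth == base:
            g.append(depth)
    if depth != items and items >= ix:
        base = 18
    else:
        ix = 16
    g = g < 26
    process(5)
    return ix

g = []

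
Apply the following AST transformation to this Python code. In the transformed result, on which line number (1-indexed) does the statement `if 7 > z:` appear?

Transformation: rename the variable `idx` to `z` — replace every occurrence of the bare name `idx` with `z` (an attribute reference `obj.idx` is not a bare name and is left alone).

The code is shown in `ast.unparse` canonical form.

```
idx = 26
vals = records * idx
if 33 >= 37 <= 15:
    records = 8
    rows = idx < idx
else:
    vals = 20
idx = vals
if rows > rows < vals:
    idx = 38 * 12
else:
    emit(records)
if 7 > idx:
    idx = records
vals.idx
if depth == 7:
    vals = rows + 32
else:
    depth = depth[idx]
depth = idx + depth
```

Transformed code:
z = 26
vals = records * z
if 33 >= 37 <= 15:
    records = 8
    rows = z < z
else:
    vals = 20
z = vals
if rows > rows < vals:
    z = 38 * 12
else:
    emit(records)
if 7 > z:
    z = records
vals.idx
if depth == 7:
    vals = rows + 32
else:
    depth = depth[z]
depth = z + depth

13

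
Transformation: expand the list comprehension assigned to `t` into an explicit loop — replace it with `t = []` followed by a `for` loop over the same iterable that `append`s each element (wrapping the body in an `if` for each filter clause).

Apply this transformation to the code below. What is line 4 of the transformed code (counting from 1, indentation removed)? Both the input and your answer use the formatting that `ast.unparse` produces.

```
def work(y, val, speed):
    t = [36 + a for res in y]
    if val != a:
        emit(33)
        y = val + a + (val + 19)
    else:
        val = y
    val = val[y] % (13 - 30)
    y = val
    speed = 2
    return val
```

t.append(36 + a)

Transformed code:
def work(y, val, speed):
    t = []
    for res in y:
        t.append(36 + a)
    if val != a:
        emit(33)
        y = val + a + (val + 19)
    else:
        val = y
    val = val[y] % (13 - 30)
    y = val
    speed = 2
    return val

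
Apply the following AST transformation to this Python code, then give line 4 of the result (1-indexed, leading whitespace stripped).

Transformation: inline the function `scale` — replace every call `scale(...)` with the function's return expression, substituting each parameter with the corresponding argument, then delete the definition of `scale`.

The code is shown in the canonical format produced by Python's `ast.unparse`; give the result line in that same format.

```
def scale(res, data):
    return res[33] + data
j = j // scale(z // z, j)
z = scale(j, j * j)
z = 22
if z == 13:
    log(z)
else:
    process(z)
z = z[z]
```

Transformed code:
j = j // ((z // z)[33] + j)
z = j[33] + j * j
z = 22
if z == 13:
    log(z)
else:
    process(z)
z = z[z]

if z == 13:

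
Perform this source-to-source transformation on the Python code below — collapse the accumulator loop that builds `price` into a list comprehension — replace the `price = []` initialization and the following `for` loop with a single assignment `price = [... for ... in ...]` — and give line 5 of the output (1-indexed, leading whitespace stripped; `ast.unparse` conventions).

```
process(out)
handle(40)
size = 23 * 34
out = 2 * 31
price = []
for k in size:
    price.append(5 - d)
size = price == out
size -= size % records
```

Transformed code:
process(out)
handle(40)
size = 23 * 34
out = 2 * 31
price = [5 - d for k in size]
size = price == out
size -= size % records

price = [5 - d for k in size]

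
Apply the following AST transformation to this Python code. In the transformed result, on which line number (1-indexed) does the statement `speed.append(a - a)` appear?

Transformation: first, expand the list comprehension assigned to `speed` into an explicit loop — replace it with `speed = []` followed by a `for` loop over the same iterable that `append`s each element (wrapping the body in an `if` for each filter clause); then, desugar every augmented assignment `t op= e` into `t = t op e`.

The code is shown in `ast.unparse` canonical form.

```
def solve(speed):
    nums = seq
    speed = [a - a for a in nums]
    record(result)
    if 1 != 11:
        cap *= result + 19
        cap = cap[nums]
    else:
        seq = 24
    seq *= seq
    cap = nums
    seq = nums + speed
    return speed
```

5

Transformed code:
def solve(speed):
    nums = seq
    speed = []
    for a in nums:
        speed.append(a - a)
    record(result)
    if 1 != 11:
        cap = cap * (result + 19)
        cap = cap[nums]
    else:
        seq = 24
    seq = seq * seq
    cap = nums
    seq = nums + speed
    return speed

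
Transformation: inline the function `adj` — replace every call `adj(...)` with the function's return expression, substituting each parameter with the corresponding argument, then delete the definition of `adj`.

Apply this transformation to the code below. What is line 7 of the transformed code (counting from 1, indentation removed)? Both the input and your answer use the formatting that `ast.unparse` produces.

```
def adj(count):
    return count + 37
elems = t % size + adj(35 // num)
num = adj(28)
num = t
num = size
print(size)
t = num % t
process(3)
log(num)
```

Transformed code:
elems = t % size + (35 // num + 37)
num = 28 + 37
num = t
num = size
print(size)
t = num % t
process(3)
log(num)

process(3)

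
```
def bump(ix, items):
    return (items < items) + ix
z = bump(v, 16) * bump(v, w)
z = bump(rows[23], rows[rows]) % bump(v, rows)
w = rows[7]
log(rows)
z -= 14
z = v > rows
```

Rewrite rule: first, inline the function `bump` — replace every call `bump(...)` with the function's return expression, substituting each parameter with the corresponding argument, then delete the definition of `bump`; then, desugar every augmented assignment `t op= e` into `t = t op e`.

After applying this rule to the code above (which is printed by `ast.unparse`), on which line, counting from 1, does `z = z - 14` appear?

Transformed code:
z = ((16 < 16) + v) * ((w < w) + v)
z = ((rows[rows] < rows[rows]) + rows[23]) % ((rows < rows) + v)
w = rows[7]
log(rows)
z = z - 14
z = v > rows

5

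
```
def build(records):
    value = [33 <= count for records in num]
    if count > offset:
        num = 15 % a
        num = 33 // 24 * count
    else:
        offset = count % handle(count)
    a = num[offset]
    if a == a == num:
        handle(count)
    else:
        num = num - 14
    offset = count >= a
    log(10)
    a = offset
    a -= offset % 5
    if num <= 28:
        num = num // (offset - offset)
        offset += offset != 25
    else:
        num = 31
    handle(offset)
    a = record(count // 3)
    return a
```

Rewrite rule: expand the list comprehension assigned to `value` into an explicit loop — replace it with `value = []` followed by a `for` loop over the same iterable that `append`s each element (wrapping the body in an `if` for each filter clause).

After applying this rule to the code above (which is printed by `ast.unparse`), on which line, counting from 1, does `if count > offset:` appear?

Transformed code:
def build(records):
    value = []
    for records in num:
        value.append(33 <= count)
    if count > offset:
        num = 15 % a
        num = 33 // 24 * count
    else:
        offset = count % handle(count)
    a = num[offset]
    if a == a == num:
        handle(count)
    else:
        num = num - 14
    offset = count >= a
    log(10)
    a = offset
    a -= offset % 5
    if num <= 28:
        num = num // (offset - offset)
        offset += offset != 25
    else:
        num = 31
    handle(offset)
    a = record(count // 3)
    return a

5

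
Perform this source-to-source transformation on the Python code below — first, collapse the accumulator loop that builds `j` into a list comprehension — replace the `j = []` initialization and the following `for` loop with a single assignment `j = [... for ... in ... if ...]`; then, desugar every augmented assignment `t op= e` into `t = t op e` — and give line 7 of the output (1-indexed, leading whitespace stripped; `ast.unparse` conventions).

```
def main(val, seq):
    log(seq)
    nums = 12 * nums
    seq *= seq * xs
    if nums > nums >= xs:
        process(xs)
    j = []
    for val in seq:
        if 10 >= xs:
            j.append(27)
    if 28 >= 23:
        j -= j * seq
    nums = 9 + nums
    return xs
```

j = [27 for val in seq if 10 >= xs]

Transformed code:
def main(val, seq):
    log(seq)
    nums = 12 * nums
    seq = seq * (seq * xs)
    if nums > nums >= xs:
        process(xs)
    j = [27 for val in seq if 10 >= xs]
    if 28 >= 23:
        j = j - j * seq
    nums = 9 + nums
    return xs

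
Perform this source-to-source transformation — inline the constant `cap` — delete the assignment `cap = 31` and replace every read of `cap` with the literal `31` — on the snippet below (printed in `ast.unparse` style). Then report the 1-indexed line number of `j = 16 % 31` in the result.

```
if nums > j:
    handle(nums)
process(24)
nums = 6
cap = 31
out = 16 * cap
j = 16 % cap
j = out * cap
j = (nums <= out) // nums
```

6

Transformed code:
if nums > j:
    handle(nums)
process(24)
nums = 6
out = 16 * 31
j = 16 % 31
j = out * 31
j = (nums <= out) // nums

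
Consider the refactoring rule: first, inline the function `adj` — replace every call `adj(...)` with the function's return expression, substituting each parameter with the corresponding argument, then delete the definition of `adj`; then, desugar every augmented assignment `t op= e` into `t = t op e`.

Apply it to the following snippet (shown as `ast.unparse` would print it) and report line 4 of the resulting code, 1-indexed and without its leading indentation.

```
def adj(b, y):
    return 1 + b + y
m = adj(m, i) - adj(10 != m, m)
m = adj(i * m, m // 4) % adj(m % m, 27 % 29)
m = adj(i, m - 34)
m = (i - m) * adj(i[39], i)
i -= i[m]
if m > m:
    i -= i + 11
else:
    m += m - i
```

Transformed code:
m = 1 + m + i - (1 + (10 != m) + m)
m = (1 + i * m + m // 4) % (1 + m % m + 27 % 29)
m = 1 + i + (m - 34)
m = (i - m) * (1 + i[39] + i)
i = i - i[m]
if m > m:
    i = i - (i + 11)
else:
    m = m + (m - i)

m = (i - m) * (1 + i[39] + i)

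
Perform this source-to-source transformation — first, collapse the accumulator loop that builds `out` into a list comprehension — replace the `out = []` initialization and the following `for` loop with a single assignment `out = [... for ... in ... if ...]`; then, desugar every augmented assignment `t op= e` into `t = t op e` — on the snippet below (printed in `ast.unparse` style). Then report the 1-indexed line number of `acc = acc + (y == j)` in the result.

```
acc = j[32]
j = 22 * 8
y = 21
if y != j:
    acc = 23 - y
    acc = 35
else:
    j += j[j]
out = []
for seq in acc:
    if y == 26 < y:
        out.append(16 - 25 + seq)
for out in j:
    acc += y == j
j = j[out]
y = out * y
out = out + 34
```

11

Transformed code:
acc = j[32]
j = 22 * 8
y = 21
if y != j:
    acc = 23 - y
    acc = 35
else:
    j = j + j[j]
out = [16 - 25 + seq for seq in acc if y == 26 < y]
for out in j:
    acc = acc + (y == j)
j = j[out]
y = out * y
out = out + 34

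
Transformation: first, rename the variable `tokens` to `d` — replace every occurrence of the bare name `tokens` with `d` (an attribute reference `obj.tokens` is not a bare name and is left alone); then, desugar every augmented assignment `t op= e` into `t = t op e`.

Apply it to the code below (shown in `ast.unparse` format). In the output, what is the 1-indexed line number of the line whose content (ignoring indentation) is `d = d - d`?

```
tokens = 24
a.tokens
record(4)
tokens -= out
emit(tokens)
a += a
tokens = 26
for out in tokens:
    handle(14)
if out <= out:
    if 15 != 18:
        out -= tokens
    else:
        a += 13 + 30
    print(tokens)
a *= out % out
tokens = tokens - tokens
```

17

Transformed code:
d = 24
a.tokens
record(4)
d = d - out
emit(d)
a = a + a
d = 26
for out in d:
    handle(14)
if out <= out:
    if 15 != 18:
        out = out - d
    else:
        a = a + (13 + 30)
    print(d)
a = a * (out % out)
d = d - d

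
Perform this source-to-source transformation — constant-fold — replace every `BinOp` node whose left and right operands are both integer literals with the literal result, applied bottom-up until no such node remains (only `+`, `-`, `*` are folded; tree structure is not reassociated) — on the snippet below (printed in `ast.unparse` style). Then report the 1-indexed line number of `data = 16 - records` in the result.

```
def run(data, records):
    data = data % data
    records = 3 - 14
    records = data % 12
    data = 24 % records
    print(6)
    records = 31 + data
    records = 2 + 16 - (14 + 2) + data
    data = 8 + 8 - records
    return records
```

9

Transformed code:
def run(data, records):
    data = data % data
    records = -11
    records = data % 12
    data = 24 % records
    print(6)
    records = 31 + data
    records = 2 + data
    data = 16 - records
    return records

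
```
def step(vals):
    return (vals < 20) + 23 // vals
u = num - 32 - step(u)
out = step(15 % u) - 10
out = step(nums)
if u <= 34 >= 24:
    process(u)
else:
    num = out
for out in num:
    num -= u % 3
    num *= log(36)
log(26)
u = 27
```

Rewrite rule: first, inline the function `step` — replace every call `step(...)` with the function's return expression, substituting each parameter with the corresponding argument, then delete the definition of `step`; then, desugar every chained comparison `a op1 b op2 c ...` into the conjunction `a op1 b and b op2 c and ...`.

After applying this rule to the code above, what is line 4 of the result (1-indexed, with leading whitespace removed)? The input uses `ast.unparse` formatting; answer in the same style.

if u <= 34 and 34 >= 24:

Transformed code:
u = num - 32 - ((u < 20) + 23 // u)
out = (15 % u < 20) + 23 // (15 % u) - 10
out = (nums < 20) + 23 // nums
if u <= 34 and 34 >= 24:
    process(u)
else:
    num = out
for out in num:
    num -= u % 3
    num *= log(36)
log(26)
u = 27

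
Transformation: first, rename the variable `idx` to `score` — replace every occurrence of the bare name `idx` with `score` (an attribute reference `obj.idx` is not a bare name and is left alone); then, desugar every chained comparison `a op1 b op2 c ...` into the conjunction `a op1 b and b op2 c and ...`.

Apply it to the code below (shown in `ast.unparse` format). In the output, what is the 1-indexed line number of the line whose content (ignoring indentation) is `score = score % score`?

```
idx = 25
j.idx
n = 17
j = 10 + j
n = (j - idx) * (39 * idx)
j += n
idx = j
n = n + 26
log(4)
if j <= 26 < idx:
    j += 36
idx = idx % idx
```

Transformed code:
score = 25
j.idx
n = 17
j = 10 + j
n = (j - score) * (39 * score)
j += n
score = j
n = n + 26
log(4)
if j <= 26 and 26 < score:
    j += 36
score = score % score

12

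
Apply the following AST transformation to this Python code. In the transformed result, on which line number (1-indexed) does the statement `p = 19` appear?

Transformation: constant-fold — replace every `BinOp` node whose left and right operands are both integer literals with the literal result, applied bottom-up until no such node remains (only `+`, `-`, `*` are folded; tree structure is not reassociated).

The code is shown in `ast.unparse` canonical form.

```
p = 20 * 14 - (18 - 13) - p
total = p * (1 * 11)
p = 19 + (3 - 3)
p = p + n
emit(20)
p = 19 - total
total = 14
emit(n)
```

3

Transformed code:
p = 275 - p
total = p * 11
p = 19
p = p + n
emit(20)
p = 19 - total
total = 14
emit(n)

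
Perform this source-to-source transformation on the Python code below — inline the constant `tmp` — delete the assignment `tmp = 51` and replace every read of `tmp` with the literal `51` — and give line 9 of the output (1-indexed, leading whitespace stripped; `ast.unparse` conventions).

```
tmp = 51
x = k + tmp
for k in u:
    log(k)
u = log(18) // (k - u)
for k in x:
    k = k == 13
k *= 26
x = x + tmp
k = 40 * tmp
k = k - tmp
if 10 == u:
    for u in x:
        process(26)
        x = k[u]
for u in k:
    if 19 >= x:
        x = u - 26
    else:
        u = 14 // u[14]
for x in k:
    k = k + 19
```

k = 40 * 51

Transformed code:
x = k + 51
for k in u:
    log(k)
u = log(18) // (k - u)
for k in x:
    k = k == 13
k *= 26
x = x + 51
k = 40 * 51
k = k - 51
if 10 == u:
    for u in x:
        process(26)
        x = k[u]
for u in k:
    if 19 >= x:
        x = u - 26
    else:
        u = 14 // u[14]
for x in k:
    k = k + 19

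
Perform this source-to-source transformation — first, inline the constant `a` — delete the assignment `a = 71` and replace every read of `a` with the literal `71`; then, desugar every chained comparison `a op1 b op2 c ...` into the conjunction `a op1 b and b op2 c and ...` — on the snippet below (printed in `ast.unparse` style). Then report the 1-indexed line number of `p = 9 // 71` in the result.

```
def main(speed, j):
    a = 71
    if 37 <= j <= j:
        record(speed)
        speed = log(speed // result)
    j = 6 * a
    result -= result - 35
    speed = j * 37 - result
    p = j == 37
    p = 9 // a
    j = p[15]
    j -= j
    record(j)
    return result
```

Transformed code:
def main(speed, j):
    if 37 <= j and j <= j:
        record(speed)
        speed = log(speed // result)
    j = 6 * 71
    result -= result - 35
    speed = j * 37 - result
    p = j == 37
    p = 9 // 71
    j = p[15]
    j -= j
    record(j)
    return result

9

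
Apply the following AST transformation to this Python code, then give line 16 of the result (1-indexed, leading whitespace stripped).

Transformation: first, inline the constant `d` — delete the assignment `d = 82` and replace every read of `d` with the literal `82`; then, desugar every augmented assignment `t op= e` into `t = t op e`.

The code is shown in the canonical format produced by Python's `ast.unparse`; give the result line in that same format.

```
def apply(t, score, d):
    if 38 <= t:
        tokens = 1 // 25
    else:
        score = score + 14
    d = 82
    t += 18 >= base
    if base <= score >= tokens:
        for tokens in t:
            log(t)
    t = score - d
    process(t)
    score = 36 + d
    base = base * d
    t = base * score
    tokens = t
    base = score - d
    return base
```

base = score - 82

Transformed code:
def apply(t, score, d):
    if 38 <= t:
        tokens = 1 // 25
    else:
        score = score + 14
    t = t + (18 >= base)
    if base <= score >= tokens:
        for tokens in t:
            log(t)
    t = score - 82
    process(t)
    score = 36 + 82
    base = base * 82
    t = base * score
    tokens = t
    base = score - 82
    return base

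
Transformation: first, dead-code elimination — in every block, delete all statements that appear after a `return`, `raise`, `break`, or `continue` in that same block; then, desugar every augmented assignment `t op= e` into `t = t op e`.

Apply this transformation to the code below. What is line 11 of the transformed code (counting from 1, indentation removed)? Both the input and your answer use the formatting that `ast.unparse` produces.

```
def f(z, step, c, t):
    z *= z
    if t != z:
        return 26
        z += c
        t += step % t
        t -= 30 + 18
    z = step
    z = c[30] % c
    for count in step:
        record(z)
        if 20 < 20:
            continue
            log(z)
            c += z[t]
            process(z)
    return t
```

Transformed code:
def f(z, step, c, t):
    z = z * z
    if t != z:
        return 26
    z = step
    z = c[30] % c
    for count in step:
        record(z)
        if 20 < 20:
            continue
    return t

return t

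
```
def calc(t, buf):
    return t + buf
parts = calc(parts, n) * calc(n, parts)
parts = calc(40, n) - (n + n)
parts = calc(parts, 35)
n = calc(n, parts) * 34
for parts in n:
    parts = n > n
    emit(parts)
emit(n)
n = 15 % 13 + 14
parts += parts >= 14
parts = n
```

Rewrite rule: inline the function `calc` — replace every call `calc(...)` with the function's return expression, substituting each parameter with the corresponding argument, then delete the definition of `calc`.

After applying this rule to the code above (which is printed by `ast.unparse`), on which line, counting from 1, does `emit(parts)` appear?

Transformed code:
parts = (parts + n) * (n + parts)
parts = 40 + n - (n + n)
parts = parts + 35
n = (n + parts) * 34
for parts in n:
    parts = n > n
    emit(parts)
emit(n)
n = 15 % 13 + 14
parts += parts >= 14
parts = n

7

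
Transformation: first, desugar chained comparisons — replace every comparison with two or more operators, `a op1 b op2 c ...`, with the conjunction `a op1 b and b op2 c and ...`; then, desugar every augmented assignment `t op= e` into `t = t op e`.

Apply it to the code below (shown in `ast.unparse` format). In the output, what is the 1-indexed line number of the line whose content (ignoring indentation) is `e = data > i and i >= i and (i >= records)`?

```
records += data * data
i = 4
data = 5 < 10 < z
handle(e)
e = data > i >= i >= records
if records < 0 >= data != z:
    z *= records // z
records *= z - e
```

Transformed code:
records = records + data * data
i = 4
data = 5 < 10 and 10 < z
handle(e)
e = data > i and i >= i and (i >= records)
if records < 0 and 0 >= data and (data != z):
    z = z * (records // z)
records = records * (z - e)

5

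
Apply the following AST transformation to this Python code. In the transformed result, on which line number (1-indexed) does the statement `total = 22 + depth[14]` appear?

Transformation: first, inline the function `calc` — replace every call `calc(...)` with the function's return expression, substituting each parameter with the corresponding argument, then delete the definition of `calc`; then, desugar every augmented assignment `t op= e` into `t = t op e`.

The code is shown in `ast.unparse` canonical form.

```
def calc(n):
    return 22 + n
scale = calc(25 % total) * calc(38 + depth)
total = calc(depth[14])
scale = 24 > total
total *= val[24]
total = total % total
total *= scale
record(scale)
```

Transformed code:
scale = (22 + 25 % total) * (22 + (38 + depth))
total = 22 + depth[14]
scale = 24 > total
total = total * val[24]
total = total % total
total = total * scale
record(scale)

2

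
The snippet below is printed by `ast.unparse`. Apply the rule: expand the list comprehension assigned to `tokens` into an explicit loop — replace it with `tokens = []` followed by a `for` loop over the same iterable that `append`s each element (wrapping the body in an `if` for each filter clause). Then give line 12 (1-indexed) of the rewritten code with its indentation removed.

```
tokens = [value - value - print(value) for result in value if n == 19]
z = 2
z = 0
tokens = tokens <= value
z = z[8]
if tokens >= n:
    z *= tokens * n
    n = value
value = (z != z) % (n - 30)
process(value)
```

Transformed code:
tokens = []
for result in value:
    if n == 19:
        tokens.append(value - value - print(value))
z = 2
z = 0
tokens = tokens <= value
z = z[8]
if tokens >= n:
    z *= tokens * n
    n = value
value = (z != z) % (n - 30)
process(value)

value = (z != z) % (n - 30)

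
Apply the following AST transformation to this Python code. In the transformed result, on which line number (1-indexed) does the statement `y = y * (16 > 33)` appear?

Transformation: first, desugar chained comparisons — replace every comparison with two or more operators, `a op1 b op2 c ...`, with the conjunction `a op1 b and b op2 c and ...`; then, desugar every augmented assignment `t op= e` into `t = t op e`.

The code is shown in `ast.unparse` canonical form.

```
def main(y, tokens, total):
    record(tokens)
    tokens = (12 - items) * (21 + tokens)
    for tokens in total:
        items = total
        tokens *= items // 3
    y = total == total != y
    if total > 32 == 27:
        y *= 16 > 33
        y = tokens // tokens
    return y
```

9

Transformed code:
def main(y, tokens, total):
    record(tokens)
    tokens = (12 - items) * (21 + tokens)
    for tokens in total:
        items = total
        tokens = tokens * (items // 3)
    y = total == total and total != y
    if total > 32 and 32 == 27:
        y = y * (16 > 33)
        y = tokens // tokens
    return y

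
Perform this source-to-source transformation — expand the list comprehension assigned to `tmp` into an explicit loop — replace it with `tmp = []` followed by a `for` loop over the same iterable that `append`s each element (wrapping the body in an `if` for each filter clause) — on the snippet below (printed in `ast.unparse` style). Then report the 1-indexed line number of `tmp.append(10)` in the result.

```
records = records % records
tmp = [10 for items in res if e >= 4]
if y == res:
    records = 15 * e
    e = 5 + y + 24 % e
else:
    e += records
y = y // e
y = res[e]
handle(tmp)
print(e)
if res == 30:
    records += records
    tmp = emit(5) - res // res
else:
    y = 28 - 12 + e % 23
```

5

Transformed code:
records = records % records
tmp = []
for items in res:
    if e >= 4:
        tmp.append(10)
if y == res:
    records = 15 * e
    e = 5 + y + 24 % e
else:
    e += records
y = y // e
y = res[e]
handle(tmp)
print(e)
if res == 30:
    records += records
    tmp = emit(5) - res // res
else:
    y = 28 - 12 + e % 23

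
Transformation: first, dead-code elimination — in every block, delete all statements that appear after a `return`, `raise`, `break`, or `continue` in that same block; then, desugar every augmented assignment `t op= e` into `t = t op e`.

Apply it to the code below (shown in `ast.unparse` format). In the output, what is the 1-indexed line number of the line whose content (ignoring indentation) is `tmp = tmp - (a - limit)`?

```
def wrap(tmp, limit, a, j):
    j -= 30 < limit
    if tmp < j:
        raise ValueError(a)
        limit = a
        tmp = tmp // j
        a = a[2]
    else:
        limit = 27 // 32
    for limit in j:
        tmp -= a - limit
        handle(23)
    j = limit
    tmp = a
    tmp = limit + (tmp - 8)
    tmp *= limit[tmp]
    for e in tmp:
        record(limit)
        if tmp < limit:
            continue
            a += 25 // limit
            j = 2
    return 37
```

Transformed code:
def wrap(tmp, limit, a, j):
    j = j - (30 < limit)
    if tmp < j:
        raise ValueError(a)
    else:
        limit = 27 // 32
    for limit in j:
        tmp = tmp - (a - limit)
        handle(23)
    j = limit
    tmp = a
    tmp = limit + (tmp - 8)
    tmp = tmp * limit[tmp]
    for e in tmp:
        record(limit)
        if tmp < limit:
            continue
    return 37

8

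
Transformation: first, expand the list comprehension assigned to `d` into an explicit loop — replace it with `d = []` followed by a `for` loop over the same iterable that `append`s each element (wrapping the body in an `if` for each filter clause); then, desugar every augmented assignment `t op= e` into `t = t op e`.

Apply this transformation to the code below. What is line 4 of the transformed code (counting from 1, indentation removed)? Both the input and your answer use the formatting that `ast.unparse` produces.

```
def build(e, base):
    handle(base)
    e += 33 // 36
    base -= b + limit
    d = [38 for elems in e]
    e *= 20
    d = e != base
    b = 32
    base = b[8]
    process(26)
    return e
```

Transformed code:
def build(e, base):
    handle(base)
    e = e + 33 // 36
    base = base - (b + limit)
    d = []
    for elems in e:
        d.append(38)
    e = e * 20
    d = e != base
    b = 32
    base = b[8]
    process(26)
    return e

base = base - (b + limit)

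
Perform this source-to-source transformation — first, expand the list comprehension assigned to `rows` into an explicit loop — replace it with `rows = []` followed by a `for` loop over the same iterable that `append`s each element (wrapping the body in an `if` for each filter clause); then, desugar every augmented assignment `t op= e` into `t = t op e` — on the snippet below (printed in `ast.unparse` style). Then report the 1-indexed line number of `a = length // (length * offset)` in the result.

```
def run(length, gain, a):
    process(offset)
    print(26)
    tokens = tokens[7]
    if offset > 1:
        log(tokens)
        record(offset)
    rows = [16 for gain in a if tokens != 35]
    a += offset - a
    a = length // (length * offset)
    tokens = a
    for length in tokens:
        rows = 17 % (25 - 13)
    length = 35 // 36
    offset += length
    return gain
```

Transformed code:
def run(length, gain, a):
    process(offset)
    print(26)
    tokens = tokens[7]
    if offset > 1:
        log(tokens)
        record(offset)
    rows = []
    for gain in a:
        if tokens != 35:
            rows.append(16)
    a = a + (offset - a)
    a = length // (length * offset)
    tokens = a
    for length in tokens:
        rows = 17 % (25 - 13)
    length = 35 // 36
    offset = offset + length
    return gain

13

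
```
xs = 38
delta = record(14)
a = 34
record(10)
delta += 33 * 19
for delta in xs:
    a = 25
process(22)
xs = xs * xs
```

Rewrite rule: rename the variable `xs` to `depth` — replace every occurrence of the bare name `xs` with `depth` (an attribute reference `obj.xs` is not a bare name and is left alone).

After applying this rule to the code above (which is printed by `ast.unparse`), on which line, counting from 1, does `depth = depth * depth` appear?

Transformed code:
depth = 38
delta = record(14)
a = 34
record(10)
delta += 33 * 19
for delta in depth:
    a = 25
process(22)
depth = depth * depth

9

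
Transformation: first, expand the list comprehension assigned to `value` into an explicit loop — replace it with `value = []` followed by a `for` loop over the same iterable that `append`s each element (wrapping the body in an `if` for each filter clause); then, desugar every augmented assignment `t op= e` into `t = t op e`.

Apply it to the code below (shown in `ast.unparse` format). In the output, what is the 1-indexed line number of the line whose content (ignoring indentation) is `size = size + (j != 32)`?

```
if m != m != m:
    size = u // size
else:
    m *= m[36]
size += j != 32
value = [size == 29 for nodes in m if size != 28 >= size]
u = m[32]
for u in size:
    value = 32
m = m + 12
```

Transformed code:
if m != m != m:
    size = u // size
else:
    m = m * m[36]
size = size + (j != 32)
value = []
for nodes in m:
    if size != 28 >= size:
        value.append(size == 29)
u = m[32]
for u in size:
    value = 32
m = m + 12

5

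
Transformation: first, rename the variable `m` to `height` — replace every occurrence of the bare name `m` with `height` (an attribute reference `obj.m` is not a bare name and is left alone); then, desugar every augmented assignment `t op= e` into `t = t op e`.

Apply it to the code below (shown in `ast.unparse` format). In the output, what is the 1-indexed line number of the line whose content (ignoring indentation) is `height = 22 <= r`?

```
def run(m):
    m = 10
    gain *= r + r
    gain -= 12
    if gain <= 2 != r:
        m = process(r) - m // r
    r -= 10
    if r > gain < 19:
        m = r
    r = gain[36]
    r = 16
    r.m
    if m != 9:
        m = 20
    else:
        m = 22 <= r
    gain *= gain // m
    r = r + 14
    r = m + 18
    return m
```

16

Transformed code:
def run(height):
    height = 10
    gain = gain * (r + r)
    gain = gain - 12
    if gain <= 2 != r:
        height = process(r) - height // r
    r = r - 10
    if r > gain < 19:
        height = r
    r = gain[36]
    r = 16
    r.m
    if height != 9:
        height = 20
    else:
        height = 22 <= r
    gain = gain * (gain // height)
    r = r + 14
    r = height + 18
    return height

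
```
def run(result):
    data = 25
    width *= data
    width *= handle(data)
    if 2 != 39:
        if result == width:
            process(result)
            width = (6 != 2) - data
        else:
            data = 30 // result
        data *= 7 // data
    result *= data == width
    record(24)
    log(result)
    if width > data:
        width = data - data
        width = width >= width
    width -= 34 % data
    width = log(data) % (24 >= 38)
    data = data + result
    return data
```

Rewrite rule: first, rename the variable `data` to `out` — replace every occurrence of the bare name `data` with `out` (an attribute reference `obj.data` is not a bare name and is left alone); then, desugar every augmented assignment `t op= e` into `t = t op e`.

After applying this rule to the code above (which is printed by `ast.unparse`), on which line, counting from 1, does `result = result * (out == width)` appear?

Transformed code:
def run(result):
    out = 25
    width = width * out
    width = width * handle(out)
    if 2 != 39:
        if result == width:
            process(result)
            width = (6 != 2) - out
        else:
            out = 30 // result
        out = out * (7 // out)
    result = result * (out == width)
    record(24)
    log(result)
    if width > out:
        width = out - out
        width = width >= width
    width = width - 34 % out
    width = log(out) % (24 >= 38)
    out = out + result
    return out

12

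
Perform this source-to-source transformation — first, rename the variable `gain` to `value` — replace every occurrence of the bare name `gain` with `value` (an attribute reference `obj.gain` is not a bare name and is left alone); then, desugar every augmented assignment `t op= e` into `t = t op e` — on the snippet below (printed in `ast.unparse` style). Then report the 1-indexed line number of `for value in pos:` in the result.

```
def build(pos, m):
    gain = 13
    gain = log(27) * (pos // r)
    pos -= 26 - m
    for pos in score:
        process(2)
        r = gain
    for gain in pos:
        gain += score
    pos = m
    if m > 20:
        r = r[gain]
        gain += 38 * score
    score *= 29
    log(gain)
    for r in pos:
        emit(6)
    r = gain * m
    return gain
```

Transformed code:
def build(pos, m):
    value = 13
    value = log(27) * (pos // r)
    pos = pos - (26 - m)
    for pos in score:
        process(2)
        r = value
    for value in pos:
        value = value + score
    pos = m
    if m > 20:
        r = r[value]
        value = value + 38 * score
    score = score * 29
    log(value)
    for r in pos:
        emit(6)
    r = value * m
    return value

8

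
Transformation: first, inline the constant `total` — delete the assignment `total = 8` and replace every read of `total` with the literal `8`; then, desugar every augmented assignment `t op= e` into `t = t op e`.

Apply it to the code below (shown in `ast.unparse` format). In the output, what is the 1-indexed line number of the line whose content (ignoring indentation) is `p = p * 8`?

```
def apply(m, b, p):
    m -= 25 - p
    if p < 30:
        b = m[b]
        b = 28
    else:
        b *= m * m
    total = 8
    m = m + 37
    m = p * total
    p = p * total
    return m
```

10

Transformed code:
def apply(m, b, p):
    m = m - (25 - p)
    if p < 30:
        b = m[b]
        b = 28
    else:
        b = b * (m * m)
    m = m + 37
    m = p * 8
    p = p * 8
    return m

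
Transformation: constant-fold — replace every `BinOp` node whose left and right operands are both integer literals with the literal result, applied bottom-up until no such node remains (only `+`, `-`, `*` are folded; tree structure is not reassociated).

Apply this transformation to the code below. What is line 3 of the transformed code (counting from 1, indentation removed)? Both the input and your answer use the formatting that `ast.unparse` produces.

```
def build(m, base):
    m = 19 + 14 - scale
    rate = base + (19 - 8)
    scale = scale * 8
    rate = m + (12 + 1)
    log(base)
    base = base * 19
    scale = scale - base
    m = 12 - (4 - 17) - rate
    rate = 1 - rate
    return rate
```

rate = base + 11

Transformed code:
def build(m, base):
    m = 33 - scale
    rate = base + 11
    scale = scale * 8
    rate = m + 13
    log(base)
    base = base * 19
    scale = scale - base
    m = 25 - rate
    rate = 1 - rate
    return rate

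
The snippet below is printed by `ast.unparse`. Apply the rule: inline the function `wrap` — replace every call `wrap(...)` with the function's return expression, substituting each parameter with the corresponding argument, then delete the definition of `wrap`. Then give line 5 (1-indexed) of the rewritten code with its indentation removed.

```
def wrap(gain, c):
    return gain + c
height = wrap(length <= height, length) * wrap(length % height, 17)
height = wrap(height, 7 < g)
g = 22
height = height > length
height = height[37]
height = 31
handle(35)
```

height = height[37]

Transformed code:
height = ((length <= height) + length) * (length % height + 17)
height = height + (7 < g)
g = 22
height = height > length
height = height[37]
height = 31
handle(35)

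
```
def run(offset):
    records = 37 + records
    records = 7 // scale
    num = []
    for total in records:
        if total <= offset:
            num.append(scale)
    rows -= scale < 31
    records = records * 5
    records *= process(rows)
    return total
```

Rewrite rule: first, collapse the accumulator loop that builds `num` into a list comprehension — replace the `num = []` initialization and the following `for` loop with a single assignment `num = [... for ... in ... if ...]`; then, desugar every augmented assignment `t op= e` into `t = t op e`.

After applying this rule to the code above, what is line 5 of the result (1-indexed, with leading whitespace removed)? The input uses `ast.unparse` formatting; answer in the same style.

rows = rows - (scale < 31)

Transformed code:
def run(offset):
    records = 37 + records
    records = 7 // scale
    num = [scale for total in records if total <= offset]
    rows = rows - (scale < 31)
    records = records * 5
    records = records * process(rows)
    return total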